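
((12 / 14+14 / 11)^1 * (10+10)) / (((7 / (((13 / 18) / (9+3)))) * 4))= 2665 / 29106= 0.09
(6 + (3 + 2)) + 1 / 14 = 155 / 14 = 11.07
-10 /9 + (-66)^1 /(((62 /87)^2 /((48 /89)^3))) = -131079773018 /6097276881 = -21.50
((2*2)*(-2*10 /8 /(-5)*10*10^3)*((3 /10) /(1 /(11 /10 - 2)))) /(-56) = 675 /7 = 96.43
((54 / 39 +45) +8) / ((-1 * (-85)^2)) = -707 / 93925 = -0.01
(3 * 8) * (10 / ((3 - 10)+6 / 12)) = -480 / 13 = -36.92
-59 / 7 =-8.43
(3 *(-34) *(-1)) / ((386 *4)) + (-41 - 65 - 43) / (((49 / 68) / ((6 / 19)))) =-46883943 / 718732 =-65.23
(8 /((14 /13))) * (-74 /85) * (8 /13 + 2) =-592 /35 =-16.91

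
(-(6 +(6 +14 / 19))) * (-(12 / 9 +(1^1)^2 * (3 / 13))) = 14762 / 741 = 19.92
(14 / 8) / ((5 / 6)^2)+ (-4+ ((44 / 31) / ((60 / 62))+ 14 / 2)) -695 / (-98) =103477 / 7350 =14.08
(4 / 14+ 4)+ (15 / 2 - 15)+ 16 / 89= -3781 / 1246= -3.03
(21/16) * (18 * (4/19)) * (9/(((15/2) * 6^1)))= 189/190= 0.99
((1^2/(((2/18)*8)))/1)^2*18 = 729/32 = 22.78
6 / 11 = 0.55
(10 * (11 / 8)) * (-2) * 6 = -165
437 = 437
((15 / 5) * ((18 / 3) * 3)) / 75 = 18 / 25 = 0.72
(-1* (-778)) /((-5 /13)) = -10114 /5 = -2022.80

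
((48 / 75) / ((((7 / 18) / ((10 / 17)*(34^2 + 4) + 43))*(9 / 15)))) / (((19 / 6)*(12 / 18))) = 560736 / 595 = 942.41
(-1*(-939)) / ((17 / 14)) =773.29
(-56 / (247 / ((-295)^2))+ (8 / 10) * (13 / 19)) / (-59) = 24366324 / 72865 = 334.40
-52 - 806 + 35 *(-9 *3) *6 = -6528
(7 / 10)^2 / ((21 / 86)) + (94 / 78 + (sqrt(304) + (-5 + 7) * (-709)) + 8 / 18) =-8273911 / 5850 + 4 * sqrt(19) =-1396.91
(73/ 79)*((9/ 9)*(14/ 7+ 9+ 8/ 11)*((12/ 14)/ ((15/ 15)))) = 56502/ 6083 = 9.29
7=7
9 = 9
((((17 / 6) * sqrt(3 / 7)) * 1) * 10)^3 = 614125 * sqrt(21) / 441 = 6381.57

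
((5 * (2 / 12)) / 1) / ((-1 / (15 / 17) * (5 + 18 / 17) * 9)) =-25 / 1854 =-0.01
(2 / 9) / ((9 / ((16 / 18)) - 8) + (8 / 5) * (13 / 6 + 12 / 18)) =80 / 2397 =0.03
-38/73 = -0.52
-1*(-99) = 99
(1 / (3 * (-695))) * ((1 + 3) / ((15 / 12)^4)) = -1024 / 1303125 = -0.00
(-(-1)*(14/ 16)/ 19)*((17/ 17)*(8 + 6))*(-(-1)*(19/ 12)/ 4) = 49/ 192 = 0.26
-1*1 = -1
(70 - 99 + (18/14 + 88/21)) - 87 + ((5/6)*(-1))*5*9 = -6217/42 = -148.02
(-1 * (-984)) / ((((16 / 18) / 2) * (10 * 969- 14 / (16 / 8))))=2214 / 9683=0.23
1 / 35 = 0.03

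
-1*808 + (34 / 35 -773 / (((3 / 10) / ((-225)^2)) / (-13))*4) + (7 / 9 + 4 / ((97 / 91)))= 207256832104667 / 30555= 6783074197.50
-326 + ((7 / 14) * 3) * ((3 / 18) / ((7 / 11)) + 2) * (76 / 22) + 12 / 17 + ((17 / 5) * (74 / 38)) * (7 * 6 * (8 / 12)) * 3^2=336985119 / 248710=1354.93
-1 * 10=-10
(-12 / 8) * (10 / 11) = -15 / 11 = -1.36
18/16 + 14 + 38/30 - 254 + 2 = -28273/120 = -235.61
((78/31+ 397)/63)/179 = 12385/349587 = 0.04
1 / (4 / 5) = 5 / 4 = 1.25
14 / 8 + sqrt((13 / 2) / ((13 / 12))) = 7 / 4 + sqrt(6) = 4.20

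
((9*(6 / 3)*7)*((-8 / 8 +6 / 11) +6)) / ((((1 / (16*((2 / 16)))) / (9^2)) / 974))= 110250778.91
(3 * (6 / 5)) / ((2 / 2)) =18 / 5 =3.60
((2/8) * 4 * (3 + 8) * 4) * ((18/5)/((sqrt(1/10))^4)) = 15840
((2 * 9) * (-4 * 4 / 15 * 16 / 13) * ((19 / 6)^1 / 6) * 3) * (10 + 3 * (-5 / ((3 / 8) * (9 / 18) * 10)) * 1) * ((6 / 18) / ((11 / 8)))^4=-19922944 / 77084865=-0.26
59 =59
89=89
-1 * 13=-13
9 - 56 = -47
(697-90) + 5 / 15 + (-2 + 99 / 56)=607.10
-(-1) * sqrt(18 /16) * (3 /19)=9 * sqrt(2) /76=0.17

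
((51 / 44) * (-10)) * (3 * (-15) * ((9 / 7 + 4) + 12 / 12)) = 22950 / 7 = 3278.57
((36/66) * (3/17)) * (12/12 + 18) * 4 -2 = 994/187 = 5.32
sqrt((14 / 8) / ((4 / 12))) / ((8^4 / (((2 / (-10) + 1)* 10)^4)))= 2.29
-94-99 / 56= -5363 / 56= -95.77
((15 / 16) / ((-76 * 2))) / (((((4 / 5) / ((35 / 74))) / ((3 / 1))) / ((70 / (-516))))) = 91875 / 61908992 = 0.00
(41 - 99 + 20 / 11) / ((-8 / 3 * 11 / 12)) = 2781 / 121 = 22.98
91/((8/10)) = 455/4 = 113.75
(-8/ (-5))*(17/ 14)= 68/ 35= 1.94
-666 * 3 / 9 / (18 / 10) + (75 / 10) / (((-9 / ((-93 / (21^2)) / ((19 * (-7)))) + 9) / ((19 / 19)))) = -962997 / 7808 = -123.33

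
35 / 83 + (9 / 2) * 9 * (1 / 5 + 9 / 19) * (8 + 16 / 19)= 36206023 / 149815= 241.67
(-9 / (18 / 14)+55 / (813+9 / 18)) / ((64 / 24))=-33837 / 13016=-2.60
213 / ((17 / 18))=225.53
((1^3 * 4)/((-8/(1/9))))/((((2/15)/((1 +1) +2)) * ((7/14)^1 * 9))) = -10/27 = -0.37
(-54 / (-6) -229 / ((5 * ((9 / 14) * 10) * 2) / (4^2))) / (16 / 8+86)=-10799 / 19800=-0.55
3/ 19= 0.16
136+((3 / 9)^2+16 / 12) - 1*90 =427 / 9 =47.44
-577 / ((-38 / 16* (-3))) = -4616 / 57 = -80.98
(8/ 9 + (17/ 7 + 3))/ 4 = 199/ 126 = 1.58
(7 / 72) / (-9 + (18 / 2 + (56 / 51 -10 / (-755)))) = 17969 / 205392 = 0.09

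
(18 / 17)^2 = 324 / 289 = 1.12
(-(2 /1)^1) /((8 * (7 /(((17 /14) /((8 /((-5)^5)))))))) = 53125 /3136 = 16.94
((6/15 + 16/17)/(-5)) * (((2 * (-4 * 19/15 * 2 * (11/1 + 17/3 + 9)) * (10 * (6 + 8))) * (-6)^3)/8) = -224155008/425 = -527423.55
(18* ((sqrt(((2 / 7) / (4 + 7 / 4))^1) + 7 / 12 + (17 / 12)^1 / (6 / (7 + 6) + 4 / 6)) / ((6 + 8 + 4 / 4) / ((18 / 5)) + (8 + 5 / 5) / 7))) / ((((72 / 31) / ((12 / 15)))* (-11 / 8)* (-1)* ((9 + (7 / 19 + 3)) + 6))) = 56544* sqrt(322) / 101100065 + 4003433 / 48352205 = 0.09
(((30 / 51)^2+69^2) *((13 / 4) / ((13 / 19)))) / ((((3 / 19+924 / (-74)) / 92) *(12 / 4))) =-422731245119 / 7514289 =-56256.99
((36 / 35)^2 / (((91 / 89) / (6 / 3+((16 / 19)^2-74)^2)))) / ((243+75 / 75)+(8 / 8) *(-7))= 26924611737888 / 1147675144525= 23.46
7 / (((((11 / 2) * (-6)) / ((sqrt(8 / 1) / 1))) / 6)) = -28 * sqrt(2) / 11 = -3.60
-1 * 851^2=-724201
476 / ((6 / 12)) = 952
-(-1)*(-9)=-9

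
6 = 6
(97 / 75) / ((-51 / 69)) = -2231 / 1275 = -1.75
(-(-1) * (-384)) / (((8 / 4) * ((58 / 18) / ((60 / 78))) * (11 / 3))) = -51840 / 4147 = -12.50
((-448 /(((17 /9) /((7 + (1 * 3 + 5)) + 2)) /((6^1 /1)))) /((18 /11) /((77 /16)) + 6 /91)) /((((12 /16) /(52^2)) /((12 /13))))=-147751059456 /745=-198323569.74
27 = 27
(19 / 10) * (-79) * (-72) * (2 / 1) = 108072 / 5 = 21614.40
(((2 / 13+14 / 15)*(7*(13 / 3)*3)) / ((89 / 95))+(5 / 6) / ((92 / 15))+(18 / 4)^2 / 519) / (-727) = -899021461 / 6178877688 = -0.15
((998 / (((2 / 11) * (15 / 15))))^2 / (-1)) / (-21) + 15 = 30129436 / 21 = 1434735.05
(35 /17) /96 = 35 /1632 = 0.02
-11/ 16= -0.69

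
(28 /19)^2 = 784 /361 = 2.17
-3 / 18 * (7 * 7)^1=-49 / 6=-8.17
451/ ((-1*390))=-451/ 390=-1.16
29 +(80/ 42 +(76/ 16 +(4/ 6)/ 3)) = 9041/ 252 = 35.88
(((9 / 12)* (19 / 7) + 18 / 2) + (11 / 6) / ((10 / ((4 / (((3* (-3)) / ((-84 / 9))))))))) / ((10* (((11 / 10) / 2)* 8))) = 0.27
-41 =-41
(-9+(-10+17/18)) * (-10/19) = 1625/171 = 9.50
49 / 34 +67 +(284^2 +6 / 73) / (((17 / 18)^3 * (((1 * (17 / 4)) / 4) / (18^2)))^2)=10763536740852718727455 / 1018460586386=10568437193.08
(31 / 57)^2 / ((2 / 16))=7688 / 3249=2.37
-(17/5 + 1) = -22/5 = -4.40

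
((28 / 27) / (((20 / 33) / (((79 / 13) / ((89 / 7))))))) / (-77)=-553 / 52065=-0.01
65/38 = 1.71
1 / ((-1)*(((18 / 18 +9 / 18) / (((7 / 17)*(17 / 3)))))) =-14 / 9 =-1.56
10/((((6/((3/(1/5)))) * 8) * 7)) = 25/56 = 0.45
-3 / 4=-0.75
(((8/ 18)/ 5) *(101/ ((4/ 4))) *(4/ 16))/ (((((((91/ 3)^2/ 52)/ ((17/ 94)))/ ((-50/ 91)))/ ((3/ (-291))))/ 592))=20329280/ 264271553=0.08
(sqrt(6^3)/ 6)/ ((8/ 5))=5 * sqrt(6)/ 8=1.53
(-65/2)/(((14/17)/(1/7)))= -1105/196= -5.64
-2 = -2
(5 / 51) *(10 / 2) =25 / 51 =0.49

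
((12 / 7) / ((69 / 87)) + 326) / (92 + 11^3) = 52834 / 229103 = 0.23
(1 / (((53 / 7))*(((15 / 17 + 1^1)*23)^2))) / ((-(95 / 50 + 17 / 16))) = -10115 / 425265216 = -0.00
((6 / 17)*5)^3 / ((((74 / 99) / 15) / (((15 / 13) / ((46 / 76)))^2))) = 400.79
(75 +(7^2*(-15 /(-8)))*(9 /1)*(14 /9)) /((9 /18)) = 5445 /2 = 2722.50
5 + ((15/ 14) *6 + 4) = 108/ 7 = 15.43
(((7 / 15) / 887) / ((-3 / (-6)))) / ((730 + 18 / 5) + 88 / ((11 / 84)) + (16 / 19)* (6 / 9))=133 / 177735286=0.00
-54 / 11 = -4.91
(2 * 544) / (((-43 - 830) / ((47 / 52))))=-12784 / 11349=-1.13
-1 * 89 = -89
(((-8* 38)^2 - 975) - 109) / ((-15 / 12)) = -365328 / 5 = -73065.60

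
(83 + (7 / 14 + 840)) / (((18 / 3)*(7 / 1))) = 1847 / 84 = 21.99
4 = 4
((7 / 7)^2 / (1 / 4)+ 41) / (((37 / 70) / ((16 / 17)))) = 50400 / 629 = 80.13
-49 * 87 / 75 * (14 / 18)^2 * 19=-1322951 / 2025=-653.31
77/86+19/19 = 163/86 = 1.90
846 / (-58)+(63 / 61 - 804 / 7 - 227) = -4401049 / 12383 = -355.41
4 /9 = 0.44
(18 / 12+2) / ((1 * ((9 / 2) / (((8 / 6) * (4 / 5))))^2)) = 3584 / 18225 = 0.20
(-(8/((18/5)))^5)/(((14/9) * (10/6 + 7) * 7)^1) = -800000/1393119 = -0.57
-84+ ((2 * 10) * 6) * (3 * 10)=3516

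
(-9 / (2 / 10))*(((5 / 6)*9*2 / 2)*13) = -8775 / 2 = -4387.50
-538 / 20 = -269 / 10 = -26.90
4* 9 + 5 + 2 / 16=41.12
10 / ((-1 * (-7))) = 10 / 7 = 1.43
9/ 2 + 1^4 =11/ 2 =5.50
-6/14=-3/7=-0.43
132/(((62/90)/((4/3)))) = 7920/31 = 255.48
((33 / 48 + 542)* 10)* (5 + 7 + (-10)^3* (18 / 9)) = -10788627.50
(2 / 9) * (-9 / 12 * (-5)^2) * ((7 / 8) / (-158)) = 175 / 7584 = 0.02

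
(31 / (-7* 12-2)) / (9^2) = -31 / 6966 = -0.00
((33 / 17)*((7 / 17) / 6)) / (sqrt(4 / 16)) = 0.27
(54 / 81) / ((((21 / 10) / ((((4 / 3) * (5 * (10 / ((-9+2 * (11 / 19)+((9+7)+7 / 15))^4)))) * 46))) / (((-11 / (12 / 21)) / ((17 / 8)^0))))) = -7727628046875 / 2281432014481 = -3.39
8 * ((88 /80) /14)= 22 /35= 0.63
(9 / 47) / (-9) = -0.02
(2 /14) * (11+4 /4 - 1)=11 /7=1.57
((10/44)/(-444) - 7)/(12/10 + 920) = -0.01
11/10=1.10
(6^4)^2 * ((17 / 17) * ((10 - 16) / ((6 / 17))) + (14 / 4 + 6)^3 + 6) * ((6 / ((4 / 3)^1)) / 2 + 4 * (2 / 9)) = 4462197336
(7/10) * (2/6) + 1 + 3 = 127/30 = 4.23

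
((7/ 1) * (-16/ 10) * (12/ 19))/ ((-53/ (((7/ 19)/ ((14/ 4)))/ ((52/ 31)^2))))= 80724/ 16167385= 0.00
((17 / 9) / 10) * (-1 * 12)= -2.27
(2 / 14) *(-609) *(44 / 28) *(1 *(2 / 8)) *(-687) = 657459 / 28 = 23480.68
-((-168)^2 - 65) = -28159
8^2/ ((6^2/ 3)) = 16/ 3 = 5.33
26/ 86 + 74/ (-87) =-0.55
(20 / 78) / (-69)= -10 / 2691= -0.00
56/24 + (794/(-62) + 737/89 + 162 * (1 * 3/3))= 1322729/8277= 159.81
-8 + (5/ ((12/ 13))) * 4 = 13.67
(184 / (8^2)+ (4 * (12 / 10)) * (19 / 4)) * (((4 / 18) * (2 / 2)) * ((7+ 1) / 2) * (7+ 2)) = 1027 / 5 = 205.40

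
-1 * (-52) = 52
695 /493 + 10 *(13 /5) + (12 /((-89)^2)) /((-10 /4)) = 535170533 /19525265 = 27.41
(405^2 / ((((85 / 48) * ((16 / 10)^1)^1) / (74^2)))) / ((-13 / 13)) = -5389205400 / 17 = -317012082.35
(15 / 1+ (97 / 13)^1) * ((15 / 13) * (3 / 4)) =3285 / 169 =19.44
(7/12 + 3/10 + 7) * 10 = 473/6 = 78.83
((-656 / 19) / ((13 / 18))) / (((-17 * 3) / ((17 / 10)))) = 1968 / 1235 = 1.59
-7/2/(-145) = 7/290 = 0.02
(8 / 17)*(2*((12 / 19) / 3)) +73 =23643 / 323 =73.20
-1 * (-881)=881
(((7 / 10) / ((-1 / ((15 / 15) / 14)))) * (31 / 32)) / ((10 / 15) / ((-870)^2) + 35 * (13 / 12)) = -3519585 / 2755116064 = -0.00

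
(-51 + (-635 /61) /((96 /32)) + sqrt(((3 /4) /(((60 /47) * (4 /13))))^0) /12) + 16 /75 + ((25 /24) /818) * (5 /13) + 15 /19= -394763402257 /7394883600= -53.38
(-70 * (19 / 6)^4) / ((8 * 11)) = -4561235 / 57024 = -79.99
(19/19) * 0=0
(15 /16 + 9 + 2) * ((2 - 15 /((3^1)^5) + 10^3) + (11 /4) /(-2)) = 123837715 /10368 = 11944.22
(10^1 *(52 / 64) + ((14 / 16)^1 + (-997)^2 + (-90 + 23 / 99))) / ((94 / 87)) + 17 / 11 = 2853572749 / 3102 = 919913.85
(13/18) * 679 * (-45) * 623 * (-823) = 22629294415/2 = 11314647207.50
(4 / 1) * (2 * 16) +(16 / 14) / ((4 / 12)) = 131.43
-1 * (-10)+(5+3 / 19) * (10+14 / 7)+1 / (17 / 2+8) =45116 / 627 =71.96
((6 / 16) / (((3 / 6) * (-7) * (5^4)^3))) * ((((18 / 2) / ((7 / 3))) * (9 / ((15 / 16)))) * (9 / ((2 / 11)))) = -48114 / 59814453125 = -0.00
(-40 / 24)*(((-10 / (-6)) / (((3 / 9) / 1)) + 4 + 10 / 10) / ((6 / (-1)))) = 25 / 9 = 2.78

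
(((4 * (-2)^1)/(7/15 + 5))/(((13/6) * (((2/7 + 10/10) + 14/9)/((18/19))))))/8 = -51030/1812733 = -0.03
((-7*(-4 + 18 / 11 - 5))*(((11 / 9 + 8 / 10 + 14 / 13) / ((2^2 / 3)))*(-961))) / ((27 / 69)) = -841527519 / 2860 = -294240.39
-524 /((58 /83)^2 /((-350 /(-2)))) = -157930325 /841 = -187788.73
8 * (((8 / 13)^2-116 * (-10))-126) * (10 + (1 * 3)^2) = 26571120 / 169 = 157225.56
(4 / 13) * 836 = 3344 / 13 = 257.23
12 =12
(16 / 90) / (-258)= -4 / 5805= -0.00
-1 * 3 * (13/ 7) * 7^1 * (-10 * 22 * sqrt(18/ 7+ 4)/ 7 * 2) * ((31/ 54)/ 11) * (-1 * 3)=-8060 * sqrt(322)/ 147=-983.89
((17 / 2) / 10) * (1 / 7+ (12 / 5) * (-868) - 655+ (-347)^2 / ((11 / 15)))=1056729741 / 7700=137237.63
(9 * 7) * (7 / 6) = 73.50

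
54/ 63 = 6/ 7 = 0.86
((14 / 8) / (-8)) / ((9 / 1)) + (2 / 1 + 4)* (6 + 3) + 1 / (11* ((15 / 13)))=856223 / 15840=54.05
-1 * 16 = -16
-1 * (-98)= 98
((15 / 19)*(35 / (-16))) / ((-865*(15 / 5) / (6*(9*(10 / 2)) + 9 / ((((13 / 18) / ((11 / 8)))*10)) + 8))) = 1018157 / 5469568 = 0.19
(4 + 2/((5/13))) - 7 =11/5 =2.20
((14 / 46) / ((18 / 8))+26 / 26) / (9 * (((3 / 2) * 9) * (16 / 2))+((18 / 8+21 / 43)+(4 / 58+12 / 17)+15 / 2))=19927060 / 17254606923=0.00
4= 4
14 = 14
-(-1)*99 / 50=99 / 50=1.98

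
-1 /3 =-0.33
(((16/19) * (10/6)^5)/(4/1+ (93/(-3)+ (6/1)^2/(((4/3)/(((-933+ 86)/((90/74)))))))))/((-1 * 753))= 31250/40916117169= 0.00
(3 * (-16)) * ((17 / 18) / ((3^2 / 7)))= -952 / 27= -35.26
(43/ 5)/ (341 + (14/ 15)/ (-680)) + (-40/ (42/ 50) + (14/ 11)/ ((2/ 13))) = -15796484617/ 401730483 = -39.32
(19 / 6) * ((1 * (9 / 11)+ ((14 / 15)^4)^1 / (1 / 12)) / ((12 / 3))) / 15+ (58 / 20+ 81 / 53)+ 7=42330976753 / 3541725000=11.95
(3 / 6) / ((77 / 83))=83 / 154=0.54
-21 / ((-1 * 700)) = 3 / 100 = 0.03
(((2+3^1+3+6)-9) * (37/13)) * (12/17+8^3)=1612460/221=7296.20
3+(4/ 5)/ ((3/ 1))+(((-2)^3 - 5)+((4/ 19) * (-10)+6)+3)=-809/ 285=-2.84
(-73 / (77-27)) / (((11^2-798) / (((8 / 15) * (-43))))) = -12556 / 253875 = -0.05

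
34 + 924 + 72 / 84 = 6712 / 7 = 958.86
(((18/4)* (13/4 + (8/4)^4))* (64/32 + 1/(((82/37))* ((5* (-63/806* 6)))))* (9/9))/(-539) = -140069/482160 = -0.29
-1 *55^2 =-3025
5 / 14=0.36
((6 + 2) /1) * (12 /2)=48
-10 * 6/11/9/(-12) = 5/99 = 0.05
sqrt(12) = 2 * sqrt(3) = 3.46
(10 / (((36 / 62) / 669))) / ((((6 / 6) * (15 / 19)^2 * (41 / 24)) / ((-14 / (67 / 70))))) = -3913089824 / 24723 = -158277.31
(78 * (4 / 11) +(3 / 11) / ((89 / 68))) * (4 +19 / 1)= 643356 / 979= 657.16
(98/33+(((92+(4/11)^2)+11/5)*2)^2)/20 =19544224721/10980750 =1779.86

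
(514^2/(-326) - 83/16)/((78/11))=-23398067/203424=-115.02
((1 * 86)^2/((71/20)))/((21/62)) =9171040/1491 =6150.93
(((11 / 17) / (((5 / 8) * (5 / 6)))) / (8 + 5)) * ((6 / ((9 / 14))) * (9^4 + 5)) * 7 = 226500736 / 5525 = 40995.61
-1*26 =-26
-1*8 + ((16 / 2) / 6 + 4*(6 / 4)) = -2 / 3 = -0.67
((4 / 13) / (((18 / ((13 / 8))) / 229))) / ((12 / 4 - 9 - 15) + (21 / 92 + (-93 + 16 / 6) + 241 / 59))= -310753 / 5228157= -0.06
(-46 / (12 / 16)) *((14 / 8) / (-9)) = 11.93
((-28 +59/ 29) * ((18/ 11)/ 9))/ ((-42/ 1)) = 251/ 2233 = 0.11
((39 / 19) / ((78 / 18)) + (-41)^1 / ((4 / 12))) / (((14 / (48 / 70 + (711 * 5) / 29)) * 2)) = -72820422 / 134995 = -539.43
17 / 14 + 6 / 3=45 / 14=3.21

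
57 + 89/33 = 1970/33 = 59.70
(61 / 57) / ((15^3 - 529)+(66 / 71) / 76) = 8662 / 23035623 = 0.00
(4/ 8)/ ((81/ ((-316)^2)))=49928/ 81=616.40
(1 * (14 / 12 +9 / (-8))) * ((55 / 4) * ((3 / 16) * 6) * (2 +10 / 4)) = 1485 / 512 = 2.90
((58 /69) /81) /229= 58 /1279881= 0.00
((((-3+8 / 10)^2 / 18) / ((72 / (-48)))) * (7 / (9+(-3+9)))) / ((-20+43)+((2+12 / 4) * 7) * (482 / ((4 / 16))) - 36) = -847 / 683103375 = -0.00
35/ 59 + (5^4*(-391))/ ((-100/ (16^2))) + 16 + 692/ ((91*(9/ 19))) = 30231195133/ 48321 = 625632.65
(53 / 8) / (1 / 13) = 689 / 8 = 86.12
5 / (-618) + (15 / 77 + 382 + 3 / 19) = 382.34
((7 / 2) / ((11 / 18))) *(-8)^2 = 4032 / 11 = 366.55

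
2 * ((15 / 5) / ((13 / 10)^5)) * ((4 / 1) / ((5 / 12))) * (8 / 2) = 23040000 / 371293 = 62.05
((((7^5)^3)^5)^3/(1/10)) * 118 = 16555450783047058552013563268568539297939869829141388011100277981488678120050266837671975524389597642301139911665081105230339498580448279678504500197985706885741435983851872129629889283414152260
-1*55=-55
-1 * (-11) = 11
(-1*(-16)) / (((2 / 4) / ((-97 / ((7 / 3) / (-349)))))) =3249888 / 7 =464269.71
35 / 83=0.42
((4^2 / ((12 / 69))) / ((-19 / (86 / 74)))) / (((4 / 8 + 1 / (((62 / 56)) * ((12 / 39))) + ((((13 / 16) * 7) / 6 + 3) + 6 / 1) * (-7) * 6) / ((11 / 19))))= 21583936 / 2745277567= 0.01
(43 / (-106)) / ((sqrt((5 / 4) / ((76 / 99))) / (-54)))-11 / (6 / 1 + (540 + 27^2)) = -11 / 1275 + 1548 * sqrt(1045) / 2915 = 17.16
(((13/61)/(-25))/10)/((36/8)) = -13/68625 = -0.00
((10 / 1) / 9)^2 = 100 / 81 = 1.23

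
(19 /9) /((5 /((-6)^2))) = 76 /5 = 15.20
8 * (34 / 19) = 272 / 19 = 14.32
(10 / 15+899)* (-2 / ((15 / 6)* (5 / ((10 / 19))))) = -21592 / 285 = -75.76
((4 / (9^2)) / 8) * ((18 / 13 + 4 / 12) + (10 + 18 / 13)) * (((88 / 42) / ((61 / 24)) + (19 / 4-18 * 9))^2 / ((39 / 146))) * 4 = 380397239250625 / 12836065788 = 29635.03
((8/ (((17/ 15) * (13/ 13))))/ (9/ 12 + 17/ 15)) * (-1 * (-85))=36000/ 113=318.58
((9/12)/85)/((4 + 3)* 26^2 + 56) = 1/542640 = 0.00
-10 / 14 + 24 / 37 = -17 / 259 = -0.07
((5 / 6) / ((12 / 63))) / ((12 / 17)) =595 / 96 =6.20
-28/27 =-1.04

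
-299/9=-33.22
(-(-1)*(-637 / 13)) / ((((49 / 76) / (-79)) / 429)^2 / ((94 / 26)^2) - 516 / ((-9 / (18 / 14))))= -29743980164802288 / 44746045962226663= -0.66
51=51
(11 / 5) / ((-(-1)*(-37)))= -0.06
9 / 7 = 1.29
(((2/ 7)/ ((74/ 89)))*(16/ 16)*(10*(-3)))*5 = -13350/ 259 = -51.54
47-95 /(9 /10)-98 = -1409 /9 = -156.56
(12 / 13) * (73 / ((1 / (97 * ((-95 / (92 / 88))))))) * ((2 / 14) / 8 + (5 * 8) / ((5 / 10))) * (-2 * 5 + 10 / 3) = 663156184900 / 2093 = 316844808.84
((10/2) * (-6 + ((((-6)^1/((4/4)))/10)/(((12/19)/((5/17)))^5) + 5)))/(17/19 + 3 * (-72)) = 11335037183885/481320345885696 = 0.02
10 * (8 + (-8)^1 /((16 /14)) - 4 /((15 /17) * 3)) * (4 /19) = -184 /171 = -1.08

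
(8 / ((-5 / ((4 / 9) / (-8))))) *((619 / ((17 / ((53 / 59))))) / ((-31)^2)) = 131228 / 43374735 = 0.00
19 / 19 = 1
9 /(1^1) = 9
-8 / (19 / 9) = -72 / 19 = -3.79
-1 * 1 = -1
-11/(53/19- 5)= 209/42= 4.98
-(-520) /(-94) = -260 /47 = -5.53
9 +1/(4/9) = 45/4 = 11.25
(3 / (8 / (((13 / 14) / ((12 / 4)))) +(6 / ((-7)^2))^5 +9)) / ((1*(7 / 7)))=3672178237 / 42653796295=0.09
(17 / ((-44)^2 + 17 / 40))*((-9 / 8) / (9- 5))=-255 / 103276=-0.00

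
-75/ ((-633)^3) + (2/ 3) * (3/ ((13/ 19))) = 2.92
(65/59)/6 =65/354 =0.18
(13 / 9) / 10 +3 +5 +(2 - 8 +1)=283 / 90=3.14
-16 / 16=-1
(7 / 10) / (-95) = -7 / 950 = -0.01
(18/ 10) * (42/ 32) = 189/ 80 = 2.36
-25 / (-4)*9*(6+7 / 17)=24525 / 68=360.66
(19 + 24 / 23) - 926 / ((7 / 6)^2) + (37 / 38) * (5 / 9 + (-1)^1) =-127331167 / 192717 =-660.72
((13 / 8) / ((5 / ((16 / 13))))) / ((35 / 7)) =2 / 25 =0.08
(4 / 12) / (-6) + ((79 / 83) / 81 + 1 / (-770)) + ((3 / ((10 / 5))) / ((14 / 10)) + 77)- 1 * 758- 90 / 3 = -3675327823 / 5176710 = -709.97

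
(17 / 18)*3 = 17 / 6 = 2.83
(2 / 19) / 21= 2 / 399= 0.01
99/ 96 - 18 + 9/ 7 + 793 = 174119/ 224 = 777.32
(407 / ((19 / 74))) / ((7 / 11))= 331298 / 133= 2490.96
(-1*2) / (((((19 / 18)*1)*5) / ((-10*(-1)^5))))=-72 / 19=-3.79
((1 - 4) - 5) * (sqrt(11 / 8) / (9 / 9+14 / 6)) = -3 * sqrt(22) / 5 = -2.81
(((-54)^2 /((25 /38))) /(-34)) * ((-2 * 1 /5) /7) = 110808 /14875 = 7.45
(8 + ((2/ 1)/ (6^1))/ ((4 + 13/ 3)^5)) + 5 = 126953206/ 9765625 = 13.00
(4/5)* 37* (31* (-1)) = -4588/5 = -917.60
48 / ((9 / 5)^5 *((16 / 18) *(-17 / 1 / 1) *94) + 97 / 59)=-8850000 / 4948370491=-0.00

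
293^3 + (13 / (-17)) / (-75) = 32071040188 / 1275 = 25153757.01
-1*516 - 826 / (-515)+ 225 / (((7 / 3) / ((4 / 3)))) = -1390898 / 3605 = -385.82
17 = 17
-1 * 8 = -8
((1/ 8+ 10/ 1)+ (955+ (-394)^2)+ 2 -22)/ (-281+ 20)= -416483/ 696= -598.40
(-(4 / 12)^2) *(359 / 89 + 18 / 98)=-18392 / 39249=-0.47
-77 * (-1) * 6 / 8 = 231 / 4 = 57.75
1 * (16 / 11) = 16 / 11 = 1.45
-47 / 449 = -0.10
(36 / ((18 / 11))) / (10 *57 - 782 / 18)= 198 / 4739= 0.04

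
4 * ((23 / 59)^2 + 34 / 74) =315000 / 128797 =2.45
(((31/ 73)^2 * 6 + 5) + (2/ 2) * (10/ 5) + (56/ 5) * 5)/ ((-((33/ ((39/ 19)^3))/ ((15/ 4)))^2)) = -30040659079379325/ 485369719707664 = -61.89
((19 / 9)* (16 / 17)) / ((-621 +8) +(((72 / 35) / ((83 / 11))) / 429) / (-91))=-1044730960 / 322316687907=-0.00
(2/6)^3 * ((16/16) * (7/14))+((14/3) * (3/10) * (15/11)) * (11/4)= 569/108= 5.27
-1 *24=-24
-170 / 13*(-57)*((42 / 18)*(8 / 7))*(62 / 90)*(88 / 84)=3524576 / 2457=1434.50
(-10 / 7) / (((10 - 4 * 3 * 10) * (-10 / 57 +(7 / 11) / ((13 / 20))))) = 741 / 45850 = 0.02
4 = 4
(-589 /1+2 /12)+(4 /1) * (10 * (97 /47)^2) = -5546237 /13254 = -418.46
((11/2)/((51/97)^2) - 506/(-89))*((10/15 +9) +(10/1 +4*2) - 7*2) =485588543/1388934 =349.61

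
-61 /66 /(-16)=61 /1056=0.06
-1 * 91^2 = -8281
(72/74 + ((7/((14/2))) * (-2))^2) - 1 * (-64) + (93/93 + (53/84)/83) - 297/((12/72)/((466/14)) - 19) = 586491514879/6850234020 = 85.62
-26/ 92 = -13/ 46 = -0.28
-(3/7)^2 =-9/49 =-0.18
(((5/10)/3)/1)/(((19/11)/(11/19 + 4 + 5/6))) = 6787/12996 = 0.52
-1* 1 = -1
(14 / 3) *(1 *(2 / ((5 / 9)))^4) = 489888 / 625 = 783.82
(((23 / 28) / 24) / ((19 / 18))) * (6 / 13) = 207 / 13832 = 0.01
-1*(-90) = 90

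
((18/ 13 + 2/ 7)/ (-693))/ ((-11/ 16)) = 2432/ 693693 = 0.00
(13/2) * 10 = 65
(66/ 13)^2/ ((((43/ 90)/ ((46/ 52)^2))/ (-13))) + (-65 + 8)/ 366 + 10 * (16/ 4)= -508.97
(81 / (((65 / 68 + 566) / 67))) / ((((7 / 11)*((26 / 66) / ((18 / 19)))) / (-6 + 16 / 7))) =-1607520816 / 11964281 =-134.36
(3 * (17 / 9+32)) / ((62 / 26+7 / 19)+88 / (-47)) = 115.44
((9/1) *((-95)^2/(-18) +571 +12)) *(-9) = -13221/2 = -6610.50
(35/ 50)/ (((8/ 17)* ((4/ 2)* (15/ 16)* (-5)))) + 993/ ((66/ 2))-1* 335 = -2516809/ 8250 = -305.07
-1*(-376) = 376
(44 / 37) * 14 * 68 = 41888 / 37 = 1132.11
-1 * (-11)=11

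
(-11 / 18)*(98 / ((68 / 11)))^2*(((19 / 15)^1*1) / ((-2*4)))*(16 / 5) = 60718889 / 780300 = 77.81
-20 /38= -10 /19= -0.53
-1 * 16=-16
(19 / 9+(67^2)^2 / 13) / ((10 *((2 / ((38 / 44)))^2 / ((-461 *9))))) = -1886385529841 / 15730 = -119922792.74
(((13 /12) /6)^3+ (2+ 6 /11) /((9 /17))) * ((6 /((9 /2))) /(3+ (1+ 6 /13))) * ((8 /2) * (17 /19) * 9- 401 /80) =10622276718287 /271470735360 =39.13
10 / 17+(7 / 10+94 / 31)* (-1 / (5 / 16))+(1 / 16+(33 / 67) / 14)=-1112956133 / 98865200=-11.26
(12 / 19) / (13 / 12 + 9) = 144 / 2299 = 0.06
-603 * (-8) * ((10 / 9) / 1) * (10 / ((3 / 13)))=696800 / 3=232266.67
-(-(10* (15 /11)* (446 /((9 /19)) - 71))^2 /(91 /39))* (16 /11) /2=43924886.41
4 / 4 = 1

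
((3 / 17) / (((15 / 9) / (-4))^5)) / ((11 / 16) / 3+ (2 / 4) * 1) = -35831808 / 1859375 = -19.27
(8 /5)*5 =8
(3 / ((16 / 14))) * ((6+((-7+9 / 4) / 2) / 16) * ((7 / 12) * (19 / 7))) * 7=697319 / 4096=170.24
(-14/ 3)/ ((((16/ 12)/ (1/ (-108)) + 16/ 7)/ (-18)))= -147/ 248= -0.59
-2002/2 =-1001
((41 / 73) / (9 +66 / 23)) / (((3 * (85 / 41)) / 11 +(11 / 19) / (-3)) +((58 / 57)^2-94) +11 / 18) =-921184638 / 1790683937861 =-0.00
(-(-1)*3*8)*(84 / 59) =2016 / 59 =34.17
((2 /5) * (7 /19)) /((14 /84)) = 84 /95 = 0.88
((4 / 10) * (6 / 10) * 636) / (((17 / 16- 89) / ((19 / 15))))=-128896 / 58625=-2.20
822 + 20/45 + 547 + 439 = 16276/9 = 1808.44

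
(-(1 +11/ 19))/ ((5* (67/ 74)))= -444/ 1273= -0.35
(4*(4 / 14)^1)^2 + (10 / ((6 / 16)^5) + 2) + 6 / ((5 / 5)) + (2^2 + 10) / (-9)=16148606 / 11907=1356.23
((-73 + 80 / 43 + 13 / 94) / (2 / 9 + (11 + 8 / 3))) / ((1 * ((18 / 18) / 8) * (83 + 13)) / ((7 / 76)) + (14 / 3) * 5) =-54240543 / 1629936500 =-0.03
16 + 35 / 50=167 / 10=16.70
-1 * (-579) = 579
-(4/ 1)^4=-256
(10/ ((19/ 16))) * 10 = 1600/ 19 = 84.21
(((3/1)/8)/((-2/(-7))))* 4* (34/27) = 119/18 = 6.61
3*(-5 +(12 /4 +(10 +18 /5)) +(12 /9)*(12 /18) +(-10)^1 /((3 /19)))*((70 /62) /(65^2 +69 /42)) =-224224 /5503089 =-0.04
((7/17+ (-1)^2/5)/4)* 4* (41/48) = 533/1020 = 0.52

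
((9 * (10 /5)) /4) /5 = 9 /10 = 0.90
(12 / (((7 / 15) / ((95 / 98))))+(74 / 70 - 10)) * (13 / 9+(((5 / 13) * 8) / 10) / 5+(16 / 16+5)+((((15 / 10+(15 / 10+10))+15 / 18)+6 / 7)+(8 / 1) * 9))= 21148279697 / 14045850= 1505.66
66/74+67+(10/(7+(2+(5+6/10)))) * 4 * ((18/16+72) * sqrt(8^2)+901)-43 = 11063633/2701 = 4096.12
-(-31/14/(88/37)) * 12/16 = 3441/4928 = 0.70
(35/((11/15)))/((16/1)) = 525/176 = 2.98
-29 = -29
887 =887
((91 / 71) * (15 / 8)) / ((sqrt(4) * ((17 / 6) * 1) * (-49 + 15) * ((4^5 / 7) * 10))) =-5733 / 672366592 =-0.00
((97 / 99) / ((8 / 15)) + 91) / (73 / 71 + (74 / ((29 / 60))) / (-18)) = -50464031 / 4064632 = -12.42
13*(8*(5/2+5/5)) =364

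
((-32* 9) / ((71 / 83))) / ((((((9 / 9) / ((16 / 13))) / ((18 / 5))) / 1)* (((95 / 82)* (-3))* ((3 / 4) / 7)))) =1756274688 / 438425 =4005.87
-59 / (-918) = 59 / 918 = 0.06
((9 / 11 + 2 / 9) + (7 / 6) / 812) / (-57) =-23929 / 1309176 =-0.02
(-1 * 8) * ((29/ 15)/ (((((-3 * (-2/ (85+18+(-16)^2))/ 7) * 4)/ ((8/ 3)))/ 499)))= -290924984/ 135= -2154999.88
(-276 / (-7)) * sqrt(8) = 552 * sqrt(2) / 7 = 111.52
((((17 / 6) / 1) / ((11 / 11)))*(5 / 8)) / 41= 85 / 1968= 0.04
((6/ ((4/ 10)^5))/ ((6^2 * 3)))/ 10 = 625/ 1152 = 0.54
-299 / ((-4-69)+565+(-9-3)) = -299 / 480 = -0.62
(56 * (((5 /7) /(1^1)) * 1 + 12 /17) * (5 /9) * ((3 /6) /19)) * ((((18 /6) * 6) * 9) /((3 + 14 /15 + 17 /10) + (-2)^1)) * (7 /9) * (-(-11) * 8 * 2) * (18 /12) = 374774400 /35207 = 10644.88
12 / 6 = 2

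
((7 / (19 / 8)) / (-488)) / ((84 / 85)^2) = -7225 / 1168272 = -0.01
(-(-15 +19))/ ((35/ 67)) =-268/ 35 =-7.66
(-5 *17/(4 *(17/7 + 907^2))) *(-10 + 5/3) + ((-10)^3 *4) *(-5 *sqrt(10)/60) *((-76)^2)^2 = 2975/13820544 + 33362176000 *sqrt(10)/3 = 35166821286.47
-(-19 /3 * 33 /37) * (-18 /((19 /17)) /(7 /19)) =-63954 /259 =-246.93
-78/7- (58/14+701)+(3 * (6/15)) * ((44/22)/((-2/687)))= -53924/35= -1540.69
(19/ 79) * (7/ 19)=7/ 79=0.09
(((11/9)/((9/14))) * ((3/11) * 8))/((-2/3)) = -56/9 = -6.22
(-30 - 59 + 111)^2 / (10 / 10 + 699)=0.69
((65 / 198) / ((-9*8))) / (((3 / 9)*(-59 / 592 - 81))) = 2405 / 14259267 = 0.00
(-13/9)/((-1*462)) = 13/4158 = 0.00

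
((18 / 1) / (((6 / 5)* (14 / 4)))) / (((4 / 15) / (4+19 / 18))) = 325 / 4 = 81.25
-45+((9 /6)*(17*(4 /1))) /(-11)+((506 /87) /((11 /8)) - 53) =-98612 /957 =-103.04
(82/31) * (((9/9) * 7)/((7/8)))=656/31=21.16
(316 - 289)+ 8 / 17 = 467 / 17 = 27.47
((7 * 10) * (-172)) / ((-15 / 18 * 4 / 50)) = 180600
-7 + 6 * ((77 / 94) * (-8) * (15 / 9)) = -3409 / 47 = -72.53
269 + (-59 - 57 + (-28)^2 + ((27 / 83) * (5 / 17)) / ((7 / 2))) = 9255019 / 9877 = 937.03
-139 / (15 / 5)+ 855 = 2426 / 3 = 808.67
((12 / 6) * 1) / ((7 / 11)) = 22 / 7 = 3.14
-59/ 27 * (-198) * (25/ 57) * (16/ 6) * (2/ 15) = 103840/ 1539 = 67.47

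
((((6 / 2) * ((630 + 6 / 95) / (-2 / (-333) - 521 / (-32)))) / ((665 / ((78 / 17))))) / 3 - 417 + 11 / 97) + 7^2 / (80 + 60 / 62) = -3775897860952686403 / 9076360935678050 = -416.01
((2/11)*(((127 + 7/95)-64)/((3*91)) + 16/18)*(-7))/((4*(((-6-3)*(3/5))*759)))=43568/501115329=0.00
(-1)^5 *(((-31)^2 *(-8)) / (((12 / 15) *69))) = 9610 / 69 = 139.28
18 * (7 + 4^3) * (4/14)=2556/7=365.14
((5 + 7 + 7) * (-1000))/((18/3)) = -3166.67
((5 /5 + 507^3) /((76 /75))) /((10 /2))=488714415 /19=25721811.32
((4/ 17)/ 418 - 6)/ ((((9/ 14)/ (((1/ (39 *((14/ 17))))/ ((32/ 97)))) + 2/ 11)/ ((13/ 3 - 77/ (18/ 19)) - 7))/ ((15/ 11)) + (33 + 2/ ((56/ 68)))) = -5467388801/ 32230983697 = -0.17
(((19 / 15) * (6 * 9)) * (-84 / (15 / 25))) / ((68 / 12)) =-28728 / 17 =-1689.88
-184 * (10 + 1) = -2024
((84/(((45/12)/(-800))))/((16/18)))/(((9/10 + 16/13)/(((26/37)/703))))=-68140800/7205047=-9.46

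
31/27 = 1.15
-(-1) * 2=2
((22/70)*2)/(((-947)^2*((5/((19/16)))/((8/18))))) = 209/2824948350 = 0.00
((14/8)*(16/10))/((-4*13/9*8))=-63/1040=-0.06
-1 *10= -10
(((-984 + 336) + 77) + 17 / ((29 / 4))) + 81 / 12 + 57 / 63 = -1366597 / 2436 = -561.00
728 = 728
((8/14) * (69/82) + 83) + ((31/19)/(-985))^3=157050087193739108/1881271130976125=83.48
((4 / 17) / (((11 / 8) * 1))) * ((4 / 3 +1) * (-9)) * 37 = -24864 / 187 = -132.96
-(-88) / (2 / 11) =484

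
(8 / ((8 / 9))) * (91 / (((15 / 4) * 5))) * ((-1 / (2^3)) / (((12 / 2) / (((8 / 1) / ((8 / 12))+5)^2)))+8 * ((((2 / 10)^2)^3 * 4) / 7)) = -410901907 / 1562500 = -262.98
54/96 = 0.56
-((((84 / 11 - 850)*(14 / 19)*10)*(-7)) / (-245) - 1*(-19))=33093 / 209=158.34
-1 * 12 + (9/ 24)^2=-759/ 64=-11.86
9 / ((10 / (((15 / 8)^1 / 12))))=9 / 64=0.14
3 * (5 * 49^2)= 36015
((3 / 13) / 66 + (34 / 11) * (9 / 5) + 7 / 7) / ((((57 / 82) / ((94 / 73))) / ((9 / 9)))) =36192914 / 2975115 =12.17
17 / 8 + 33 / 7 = 383 / 56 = 6.84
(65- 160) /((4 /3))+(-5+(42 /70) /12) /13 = -4656 /65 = -71.63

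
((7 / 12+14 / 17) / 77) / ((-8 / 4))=-41 / 4488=-0.01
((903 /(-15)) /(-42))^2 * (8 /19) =3698 /4275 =0.87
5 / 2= 2.50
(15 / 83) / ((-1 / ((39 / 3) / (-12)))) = 65 / 332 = 0.20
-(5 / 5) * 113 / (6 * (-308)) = 113 / 1848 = 0.06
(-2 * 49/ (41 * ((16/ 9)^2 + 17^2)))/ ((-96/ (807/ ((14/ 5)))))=152523/ 6209696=0.02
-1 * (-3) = 3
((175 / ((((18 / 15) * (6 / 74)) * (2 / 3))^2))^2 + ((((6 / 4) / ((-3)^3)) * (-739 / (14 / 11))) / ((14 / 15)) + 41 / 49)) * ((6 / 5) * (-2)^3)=-251108295372583 / 15120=-16607691492.90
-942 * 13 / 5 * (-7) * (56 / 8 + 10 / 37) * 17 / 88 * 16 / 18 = 130668902 / 6105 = 21403.59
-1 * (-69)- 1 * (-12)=81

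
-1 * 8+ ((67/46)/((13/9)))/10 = -47237/5980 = -7.90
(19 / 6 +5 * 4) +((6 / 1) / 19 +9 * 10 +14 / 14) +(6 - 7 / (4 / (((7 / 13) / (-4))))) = 1431233 / 11856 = 120.72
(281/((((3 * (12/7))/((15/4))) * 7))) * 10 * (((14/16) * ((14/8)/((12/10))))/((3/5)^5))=5378515625/1119744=4803.34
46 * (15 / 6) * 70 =8050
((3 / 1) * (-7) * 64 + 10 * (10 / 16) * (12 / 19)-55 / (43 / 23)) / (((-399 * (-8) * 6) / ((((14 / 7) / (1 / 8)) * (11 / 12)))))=-6153719 / 5867694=-1.05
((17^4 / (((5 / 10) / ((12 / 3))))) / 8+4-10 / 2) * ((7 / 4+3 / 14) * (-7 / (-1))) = 1148400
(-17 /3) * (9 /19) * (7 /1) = -357 /19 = -18.79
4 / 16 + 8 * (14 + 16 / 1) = 961 / 4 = 240.25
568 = 568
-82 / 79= -1.04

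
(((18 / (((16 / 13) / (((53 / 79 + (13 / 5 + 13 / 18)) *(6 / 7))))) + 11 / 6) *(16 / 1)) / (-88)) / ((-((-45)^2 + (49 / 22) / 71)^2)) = 190940361557 / 82993094879129295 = 0.00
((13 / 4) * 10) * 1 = 65 / 2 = 32.50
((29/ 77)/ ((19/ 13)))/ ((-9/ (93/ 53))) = -0.05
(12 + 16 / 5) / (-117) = -76 / 585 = -0.13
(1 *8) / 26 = 4 / 13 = 0.31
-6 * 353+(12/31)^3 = -63095610/29791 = -2117.94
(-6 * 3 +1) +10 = -7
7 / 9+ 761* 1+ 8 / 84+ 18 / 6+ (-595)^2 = 22351762 / 63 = 354789.87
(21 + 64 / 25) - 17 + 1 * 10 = 414 / 25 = 16.56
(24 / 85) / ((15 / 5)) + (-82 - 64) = -12402 / 85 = -145.91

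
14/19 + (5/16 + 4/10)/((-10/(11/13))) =133687/197600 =0.68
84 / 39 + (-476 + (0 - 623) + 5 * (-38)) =-16729 / 13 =-1286.85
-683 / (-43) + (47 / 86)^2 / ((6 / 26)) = 17.18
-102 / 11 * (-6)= 612 / 11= 55.64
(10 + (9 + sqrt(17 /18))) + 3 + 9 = sqrt(34) /6 + 31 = 31.97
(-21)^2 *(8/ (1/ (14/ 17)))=49392/ 17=2905.41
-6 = -6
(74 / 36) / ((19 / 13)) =481 / 342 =1.41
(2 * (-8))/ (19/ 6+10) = -96/ 79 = -1.22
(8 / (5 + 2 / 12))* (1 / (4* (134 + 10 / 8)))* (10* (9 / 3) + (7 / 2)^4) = 8643 / 16771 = 0.52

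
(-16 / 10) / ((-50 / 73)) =292 / 125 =2.34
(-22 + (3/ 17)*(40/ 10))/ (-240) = 181/ 2040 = 0.09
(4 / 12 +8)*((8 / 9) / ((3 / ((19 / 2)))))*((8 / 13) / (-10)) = -1520 / 1053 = -1.44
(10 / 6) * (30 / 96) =25 / 48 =0.52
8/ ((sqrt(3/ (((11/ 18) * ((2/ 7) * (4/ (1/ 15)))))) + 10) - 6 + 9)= 22880/ 37117 - 48 * sqrt(385)/ 37117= 0.59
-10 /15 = -2 /3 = -0.67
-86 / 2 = -43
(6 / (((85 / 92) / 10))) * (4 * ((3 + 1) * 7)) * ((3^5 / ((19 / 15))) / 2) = 697673.31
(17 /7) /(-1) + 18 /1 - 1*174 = -1109 /7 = -158.43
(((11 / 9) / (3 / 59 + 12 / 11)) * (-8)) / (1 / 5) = -285560 / 6669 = -42.82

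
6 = 6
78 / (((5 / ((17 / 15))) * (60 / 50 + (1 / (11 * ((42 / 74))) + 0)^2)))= 23585562 / 1635055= 14.42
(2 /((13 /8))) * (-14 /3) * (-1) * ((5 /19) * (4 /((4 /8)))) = 8960 /741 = 12.09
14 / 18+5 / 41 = 0.90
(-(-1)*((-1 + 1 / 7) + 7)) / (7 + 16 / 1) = 43 / 161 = 0.27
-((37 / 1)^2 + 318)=-1687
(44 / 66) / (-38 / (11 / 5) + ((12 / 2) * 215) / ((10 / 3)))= 22 / 12201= 0.00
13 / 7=1.86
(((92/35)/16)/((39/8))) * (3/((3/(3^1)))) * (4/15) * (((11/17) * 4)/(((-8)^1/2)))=-2024/116025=-0.02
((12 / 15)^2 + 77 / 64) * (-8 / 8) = -2949 / 1600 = -1.84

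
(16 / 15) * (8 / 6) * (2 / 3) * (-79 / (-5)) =10112 / 675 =14.98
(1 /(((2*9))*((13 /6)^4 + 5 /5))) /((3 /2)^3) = 64 /89571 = 0.00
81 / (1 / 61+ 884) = 0.09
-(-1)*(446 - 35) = 411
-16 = -16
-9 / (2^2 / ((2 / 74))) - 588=-87033 / 148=-588.06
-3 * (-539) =1617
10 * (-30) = -300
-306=-306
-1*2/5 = -2/5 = -0.40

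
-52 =-52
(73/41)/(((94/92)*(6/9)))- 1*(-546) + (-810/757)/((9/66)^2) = 716344383/1458739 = 491.07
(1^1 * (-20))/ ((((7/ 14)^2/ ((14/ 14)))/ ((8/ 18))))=-320/ 9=-35.56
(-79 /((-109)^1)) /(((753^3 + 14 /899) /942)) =66901782 /41838019527533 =0.00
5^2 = 25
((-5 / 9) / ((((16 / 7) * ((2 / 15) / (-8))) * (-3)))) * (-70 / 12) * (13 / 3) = 79625 / 648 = 122.88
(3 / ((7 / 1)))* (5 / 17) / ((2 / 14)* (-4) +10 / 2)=15 / 527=0.03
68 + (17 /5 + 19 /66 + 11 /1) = 27287 /330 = 82.69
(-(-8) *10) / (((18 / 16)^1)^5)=2621440 / 59049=44.39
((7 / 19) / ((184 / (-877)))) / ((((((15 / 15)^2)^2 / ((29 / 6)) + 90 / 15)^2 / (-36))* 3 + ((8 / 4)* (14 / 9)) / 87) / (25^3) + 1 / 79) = -172069743234375 / 1220460322808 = -140.99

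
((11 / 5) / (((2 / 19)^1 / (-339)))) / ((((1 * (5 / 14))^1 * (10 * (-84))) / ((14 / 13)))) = 165319 / 6500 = 25.43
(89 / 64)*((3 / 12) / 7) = 89 / 1792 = 0.05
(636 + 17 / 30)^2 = 364695409 / 900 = 405217.12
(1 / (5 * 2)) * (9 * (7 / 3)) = 2.10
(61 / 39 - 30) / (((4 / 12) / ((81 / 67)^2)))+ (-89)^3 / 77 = -41700139406 / 4493489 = -9280.12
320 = 320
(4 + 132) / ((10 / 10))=136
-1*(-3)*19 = 57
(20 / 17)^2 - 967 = -279063 / 289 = -965.62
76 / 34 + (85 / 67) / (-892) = 2269587 / 1015988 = 2.23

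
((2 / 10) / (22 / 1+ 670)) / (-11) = -1 / 38060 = -0.00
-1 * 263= -263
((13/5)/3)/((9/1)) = 13/135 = 0.10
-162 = -162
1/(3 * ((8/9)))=3/8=0.38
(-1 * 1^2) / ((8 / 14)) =-7 / 4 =-1.75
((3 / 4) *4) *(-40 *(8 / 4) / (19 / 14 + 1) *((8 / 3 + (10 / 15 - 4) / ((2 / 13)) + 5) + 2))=13440 / 11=1221.82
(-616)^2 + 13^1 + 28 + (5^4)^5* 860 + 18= 82015991211317015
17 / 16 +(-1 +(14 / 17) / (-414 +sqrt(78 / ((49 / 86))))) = 2877391 / 47552944- 49 *sqrt(1677) / 35664708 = 0.06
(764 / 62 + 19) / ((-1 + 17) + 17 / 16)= 15536 / 8463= 1.84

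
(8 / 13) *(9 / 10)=36 / 65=0.55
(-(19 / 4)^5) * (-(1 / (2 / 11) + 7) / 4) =61902475 / 8192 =7556.45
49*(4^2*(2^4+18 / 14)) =13552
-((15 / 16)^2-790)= 789.12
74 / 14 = 37 / 7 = 5.29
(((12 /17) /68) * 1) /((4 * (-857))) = -3 /990692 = -0.00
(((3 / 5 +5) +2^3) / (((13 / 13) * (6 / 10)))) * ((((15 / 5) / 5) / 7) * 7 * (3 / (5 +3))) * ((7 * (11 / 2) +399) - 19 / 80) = 1784031 / 800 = 2230.04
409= 409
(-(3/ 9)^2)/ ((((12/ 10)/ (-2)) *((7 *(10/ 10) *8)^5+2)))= 5/ 14869758006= 0.00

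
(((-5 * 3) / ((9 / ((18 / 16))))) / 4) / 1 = -15 / 32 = -0.47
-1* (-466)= 466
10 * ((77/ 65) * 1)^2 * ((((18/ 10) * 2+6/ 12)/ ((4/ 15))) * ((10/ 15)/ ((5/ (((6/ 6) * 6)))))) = 729267/ 4225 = 172.61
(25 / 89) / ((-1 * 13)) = -0.02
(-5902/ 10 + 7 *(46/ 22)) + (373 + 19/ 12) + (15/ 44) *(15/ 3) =-65761/ 330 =-199.28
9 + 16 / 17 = 169 / 17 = 9.94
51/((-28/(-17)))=867/28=30.96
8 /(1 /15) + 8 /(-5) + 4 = 612 /5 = 122.40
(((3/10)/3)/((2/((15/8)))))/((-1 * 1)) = -3/32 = -0.09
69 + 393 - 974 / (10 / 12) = -3534 / 5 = -706.80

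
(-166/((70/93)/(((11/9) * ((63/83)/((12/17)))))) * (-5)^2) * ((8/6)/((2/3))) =-28985/2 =-14492.50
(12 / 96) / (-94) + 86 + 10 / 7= 460217 / 5264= 87.43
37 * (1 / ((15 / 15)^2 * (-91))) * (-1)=37 / 91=0.41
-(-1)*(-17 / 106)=-17 / 106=-0.16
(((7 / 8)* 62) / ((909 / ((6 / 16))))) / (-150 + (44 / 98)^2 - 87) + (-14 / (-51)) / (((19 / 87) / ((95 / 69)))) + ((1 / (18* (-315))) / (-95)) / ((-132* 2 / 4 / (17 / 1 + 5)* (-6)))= 3013787145149745359 / 1741559204392408800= 1.73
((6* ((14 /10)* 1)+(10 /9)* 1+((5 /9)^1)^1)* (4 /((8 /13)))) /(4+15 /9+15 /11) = 9.31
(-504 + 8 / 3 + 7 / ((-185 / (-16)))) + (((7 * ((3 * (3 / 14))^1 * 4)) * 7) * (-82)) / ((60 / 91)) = -1794973 / 111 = -16170.93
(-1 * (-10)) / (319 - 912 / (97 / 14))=194 / 3635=0.05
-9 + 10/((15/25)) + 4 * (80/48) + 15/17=776/51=15.22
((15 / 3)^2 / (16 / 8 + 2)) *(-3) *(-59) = 1106.25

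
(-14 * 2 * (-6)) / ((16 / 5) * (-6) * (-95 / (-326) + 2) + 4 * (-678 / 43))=-245315 / 156337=-1.57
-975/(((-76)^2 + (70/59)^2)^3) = -3163540023075/625702300983499668032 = -0.00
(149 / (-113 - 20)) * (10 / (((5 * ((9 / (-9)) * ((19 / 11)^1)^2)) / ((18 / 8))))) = 162261 / 96026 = 1.69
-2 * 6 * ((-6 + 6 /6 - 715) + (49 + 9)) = 7944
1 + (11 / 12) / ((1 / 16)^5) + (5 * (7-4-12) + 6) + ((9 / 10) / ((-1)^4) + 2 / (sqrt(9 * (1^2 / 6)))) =2 * sqrt(6) / 3 + 28834727 / 30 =961159.20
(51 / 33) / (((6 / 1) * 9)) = 17 / 594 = 0.03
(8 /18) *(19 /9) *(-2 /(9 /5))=-760 /729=-1.04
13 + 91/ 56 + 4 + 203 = 1773/ 8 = 221.62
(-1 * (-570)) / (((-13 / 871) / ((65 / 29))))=-2482350 / 29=-85598.28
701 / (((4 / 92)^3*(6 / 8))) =11372089.33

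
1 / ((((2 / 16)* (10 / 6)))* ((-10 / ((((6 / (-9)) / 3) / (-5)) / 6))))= -4 / 1125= -0.00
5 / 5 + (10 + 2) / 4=4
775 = 775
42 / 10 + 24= 141 / 5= 28.20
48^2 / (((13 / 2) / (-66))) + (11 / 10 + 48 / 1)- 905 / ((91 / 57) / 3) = -25045.97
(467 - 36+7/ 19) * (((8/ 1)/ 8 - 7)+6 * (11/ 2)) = 221292/ 19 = 11646.95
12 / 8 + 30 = 63 / 2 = 31.50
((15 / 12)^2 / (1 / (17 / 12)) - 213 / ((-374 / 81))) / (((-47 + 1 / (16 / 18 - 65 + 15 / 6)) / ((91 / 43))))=-175171466197 / 80499029952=-2.18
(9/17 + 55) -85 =-501/17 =-29.47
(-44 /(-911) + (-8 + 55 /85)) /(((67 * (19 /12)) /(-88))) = 119462112 /19714951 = 6.06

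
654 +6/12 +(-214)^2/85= 202857/170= 1193.28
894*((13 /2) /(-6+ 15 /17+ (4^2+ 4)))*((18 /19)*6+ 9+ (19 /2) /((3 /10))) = 86998418 /4807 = 18098.28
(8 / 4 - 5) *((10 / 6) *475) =-2375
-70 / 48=-35 / 24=-1.46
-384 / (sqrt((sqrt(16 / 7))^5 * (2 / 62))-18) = 384 / (-32 * sqrt(31) * 7^(3 / 4) / 1519 + 18) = 21.95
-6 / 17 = -0.35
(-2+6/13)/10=-2/13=-0.15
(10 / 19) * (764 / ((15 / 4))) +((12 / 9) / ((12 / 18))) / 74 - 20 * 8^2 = -2473319 / 2109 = -1172.74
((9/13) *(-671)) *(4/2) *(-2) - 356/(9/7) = 185008/117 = 1581.26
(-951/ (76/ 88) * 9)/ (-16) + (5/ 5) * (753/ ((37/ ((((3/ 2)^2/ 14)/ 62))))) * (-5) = 1511200827/ 2440816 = 619.14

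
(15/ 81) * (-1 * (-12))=20/ 9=2.22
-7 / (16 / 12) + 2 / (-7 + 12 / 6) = -113 / 20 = -5.65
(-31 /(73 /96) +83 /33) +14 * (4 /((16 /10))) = -3.25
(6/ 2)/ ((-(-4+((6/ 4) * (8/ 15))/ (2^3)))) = 10/ 13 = 0.77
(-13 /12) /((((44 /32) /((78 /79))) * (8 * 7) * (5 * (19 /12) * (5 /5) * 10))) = -0.00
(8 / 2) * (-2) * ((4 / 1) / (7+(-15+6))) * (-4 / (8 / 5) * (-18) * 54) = 38880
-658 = -658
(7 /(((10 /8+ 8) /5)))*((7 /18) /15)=98 /999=0.10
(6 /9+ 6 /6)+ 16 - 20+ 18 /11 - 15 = -518 /33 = -15.70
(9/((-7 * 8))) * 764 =-1719/14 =-122.79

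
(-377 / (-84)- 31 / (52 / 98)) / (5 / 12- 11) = 5.10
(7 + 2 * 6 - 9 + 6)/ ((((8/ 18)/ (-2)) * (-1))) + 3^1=75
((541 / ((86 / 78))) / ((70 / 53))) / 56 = 1118247 / 168560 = 6.63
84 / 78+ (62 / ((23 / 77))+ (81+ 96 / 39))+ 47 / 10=887443 / 2990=296.80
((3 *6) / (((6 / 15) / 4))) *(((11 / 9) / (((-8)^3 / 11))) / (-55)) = 11 / 128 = 0.09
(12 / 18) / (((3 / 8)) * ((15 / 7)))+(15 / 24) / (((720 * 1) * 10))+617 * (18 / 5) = 76793347 / 34560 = 2222.03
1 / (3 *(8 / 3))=1 / 8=0.12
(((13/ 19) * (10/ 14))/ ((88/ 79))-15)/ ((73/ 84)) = -511275/ 30514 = -16.76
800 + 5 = 805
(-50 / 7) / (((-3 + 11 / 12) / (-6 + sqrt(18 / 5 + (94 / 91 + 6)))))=-144 / 7 + 24 * sqrt(2201290) / 3185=-9.39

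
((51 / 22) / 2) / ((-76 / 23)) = -1173 / 3344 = -0.35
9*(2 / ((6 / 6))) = 18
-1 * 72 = -72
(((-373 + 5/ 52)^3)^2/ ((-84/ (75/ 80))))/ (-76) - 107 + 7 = 265809955284285817599152005/ 673149717839872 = 394874941249.72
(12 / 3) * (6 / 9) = 8 / 3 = 2.67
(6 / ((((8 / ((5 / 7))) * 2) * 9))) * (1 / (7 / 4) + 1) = 0.05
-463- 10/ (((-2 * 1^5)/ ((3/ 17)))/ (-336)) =-12911/ 17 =-759.47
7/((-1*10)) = -7/10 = -0.70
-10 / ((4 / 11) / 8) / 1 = -220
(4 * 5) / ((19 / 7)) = 7.37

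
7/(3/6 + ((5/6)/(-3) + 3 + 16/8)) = 1.34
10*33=330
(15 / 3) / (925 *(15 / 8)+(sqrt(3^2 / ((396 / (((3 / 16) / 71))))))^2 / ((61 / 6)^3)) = 1772721610 / 614912808489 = 0.00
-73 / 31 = -2.35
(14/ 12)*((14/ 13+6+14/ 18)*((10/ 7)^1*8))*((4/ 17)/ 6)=73520/ 17901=4.11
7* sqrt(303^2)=2121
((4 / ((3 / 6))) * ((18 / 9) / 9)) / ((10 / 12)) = 32 / 15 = 2.13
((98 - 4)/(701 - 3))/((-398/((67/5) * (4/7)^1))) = -6298/2430785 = -0.00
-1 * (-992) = 992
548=548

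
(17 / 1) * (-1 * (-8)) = 136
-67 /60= -1.12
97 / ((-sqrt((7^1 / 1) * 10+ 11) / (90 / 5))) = -194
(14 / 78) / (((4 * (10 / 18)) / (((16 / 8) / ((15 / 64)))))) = 224 / 325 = 0.69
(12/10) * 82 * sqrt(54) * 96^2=13602816 * sqrt(6)/5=6663991.65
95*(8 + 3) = 1045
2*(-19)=-38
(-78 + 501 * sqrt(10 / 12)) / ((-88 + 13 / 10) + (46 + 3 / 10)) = -9.39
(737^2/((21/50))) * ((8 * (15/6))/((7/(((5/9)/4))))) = 678961250/1323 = 513198.22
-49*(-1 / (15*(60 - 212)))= -49 / 2280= -0.02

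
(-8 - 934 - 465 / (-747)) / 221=-18031 / 4233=-4.26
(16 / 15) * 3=16 / 5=3.20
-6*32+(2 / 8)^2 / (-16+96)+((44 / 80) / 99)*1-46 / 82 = -192.55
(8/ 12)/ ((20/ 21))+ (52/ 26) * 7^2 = 987/ 10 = 98.70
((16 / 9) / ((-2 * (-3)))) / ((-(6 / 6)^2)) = -8 / 27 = -0.30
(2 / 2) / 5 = 1 / 5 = 0.20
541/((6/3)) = 541/2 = 270.50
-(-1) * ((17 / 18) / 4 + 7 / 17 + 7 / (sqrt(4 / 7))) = 9.91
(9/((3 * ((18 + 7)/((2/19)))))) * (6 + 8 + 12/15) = 444/2375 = 0.19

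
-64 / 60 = -16 / 15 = -1.07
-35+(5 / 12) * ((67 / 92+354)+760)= 158045 / 368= 429.47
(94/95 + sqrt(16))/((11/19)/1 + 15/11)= 2.57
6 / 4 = 3 / 2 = 1.50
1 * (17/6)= 17/6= 2.83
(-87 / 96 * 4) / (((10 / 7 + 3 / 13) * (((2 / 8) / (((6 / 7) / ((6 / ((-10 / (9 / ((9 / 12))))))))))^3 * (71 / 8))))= 377000 / 14183883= 0.03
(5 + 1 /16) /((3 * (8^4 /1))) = 27 /65536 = 0.00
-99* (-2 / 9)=22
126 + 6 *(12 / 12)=132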